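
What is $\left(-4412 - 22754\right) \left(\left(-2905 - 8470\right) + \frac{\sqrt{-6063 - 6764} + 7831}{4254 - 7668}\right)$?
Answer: $\frac{527591986223}{1707} + \frac{13583 i \sqrt{12827}}{1707} \approx 3.0908 \cdot 10^{8} + 901.21 i$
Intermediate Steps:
$\left(-4412 - 22754\right) \left(\left(-2905 - 8470\right) + \frac{\sqrt{-6063 - 6764} + 7831}{4254 - 7668}\right) = - 27166 \left(-11375 + \frac{\sqrt{-12827} + 7831}{-3414}\right) = - 27166 \left(-11375 + \left(i \sqrt{12827} + 7831\right) \left(- \frac{1}{3414}\right)\right) = - 27166 \left(-11375 + \left(7831 + i \sqrt{12827}\right) \left(- \frac{1}{3414}\right)\right) = - 27166 \left(-11375 - \left(\frac{7831}{3414} + \frac{i \sqrt{12827}}{3414}\right)\right) = - 27166 \left(- \frac{38842081}{3414} - \frac{i \sqrt{12827}}{3414}\right) = \frac{527591986223}{1707} + \frac{13583 i \sqrt{12827}}{1707}$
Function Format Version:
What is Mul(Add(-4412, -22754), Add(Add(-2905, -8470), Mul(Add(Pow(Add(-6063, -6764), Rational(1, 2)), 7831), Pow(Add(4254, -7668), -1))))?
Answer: Add(Rational(527591986223, 1707), Mul(Rational(13583, 1707), I, Pow(12827, Rational(1, 2)))) ≈ Add(3.0908e+8, Mul(901.21, I))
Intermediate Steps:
Mul(Add(-4412, -22754), Add(Add(-2905, -8470), Mul(Add(Pow(Add(-6063, -6764), Rational(1, 2)), 7831), Pow(Add(4254, -7668), -1)))) = Mul(-27166, Add(-11375, Mul(Add(Pow(-12827, Rational(1, 2)), 7831), Pow(-3414, -1)))) = Mul(-27166, Add(-11375, Mul(Add(Mul(I, Pow(12827, Rational(1, 2))), 7831), Rational(-1, 3414)))) = Mul(-27166, Add(-11375, Mul(Add(7831, Mul(I, Pow(12827, Rational(1, 2)))), Rational(-1, 3414)))) = Mul(-27166, Add(-11375, Add(Rational(-7831, 3414), Mul(Rational(-1, 3414), I, Pow(12827, Rational(1, 2)))))) = Mul(-27166, Add(Rational(-38842081, 3414), Mul(Rational(-1, 3414), I, Pow(12827, Rational(1, 2))))) = Add(Rational(527591986223, 1707), Mul(Rational(13583, 1707), I, Pow(12827, Rational(1, 2))))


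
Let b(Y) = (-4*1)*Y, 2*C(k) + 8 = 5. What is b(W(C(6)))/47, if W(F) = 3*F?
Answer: 18/47 ≈ 0.38298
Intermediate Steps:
C(k) = -3/2 (C(k) = -4 + (½)*5 = -4 + 5/2 = -3/2)
b(Y) = -4*Y
b(W(C(6)))/47 = -12*(-3)/2/47 = -4*(-9/2)*(1/47) = 18*(1/47) = 18/47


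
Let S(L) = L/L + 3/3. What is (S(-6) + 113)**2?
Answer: 13225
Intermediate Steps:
S(L) = 2 (S(L) = 1 + 3*(1/3) = 1 + 1 = 2)
(S(-6) + 113)**2 = (2 + 113)**2 = 115**2 = 13225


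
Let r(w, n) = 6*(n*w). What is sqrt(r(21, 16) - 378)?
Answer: 3*sqrt(182) ≈ 40.472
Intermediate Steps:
r(w, n) = 6*n*w
sqrt(r(21, 16) - 378) = sqrt(6*16*21 - 378) = sqrt(2016 - 378) = sqrt(1638) = 3*sqrt(182)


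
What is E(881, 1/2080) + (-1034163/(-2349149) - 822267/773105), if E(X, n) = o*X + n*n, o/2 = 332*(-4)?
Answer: -3677136961045151578361111/1571468613437465600 ≈ -2.3399e+6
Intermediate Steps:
o = -2656 (o = 2*(332*(-4)) = 2*(-1328) = -2656)
E(X, n) = n² - 2656*X (E(X, n) = -2656*X + n*n = -2656*X + n² = n² - 2656*X)
E(881, 1/2080) + (-1034163/(-2349149) - 822267/773105) = ((1/2080)² - 2656*881) + (-1034163/(-2349149) - 822267/773105) = ((1/2080)² - 2339936) + (-1034163*(-1/2349149) - 822267*1/773105) = (1/4326400 - 2339936) + (1034163/2349149 - 822267/773105) = -10123499110399/4326400 - 1132111114668/1816138837645 = -3677136961045151578361111/1571468613437465600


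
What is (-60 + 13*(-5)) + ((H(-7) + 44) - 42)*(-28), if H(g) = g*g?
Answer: -1553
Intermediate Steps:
H(g) = g²
(-60 + 13*(-5)) + ((H(-7) + 44) - 42)*(-28) = (-60 + 13*(-5)) + (((-7)² + 44) - 42)*(-28) = (-60 - 65) + ((49 + 44) - 42)*(-28) = -125 + (93 - 42)*(-28) = -125 + 51*(-28) = -125 - 1428 = -1553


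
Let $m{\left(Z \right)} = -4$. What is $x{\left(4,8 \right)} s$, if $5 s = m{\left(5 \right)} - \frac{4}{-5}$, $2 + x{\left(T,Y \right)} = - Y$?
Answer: $\frac{32}{5} \approx 6.4$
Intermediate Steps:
$x{\left(T,Y \right)} = -2 - Y$
$s = - \frac{16}{25}$ ($s = \frac{-4 - \frac{4}{-5}}{5} = \frac{-4 - 4 \left(- \frac{1}{5}\right)}{5} = \frac{-4 - - \frac{4}{5}}{5} = \frac{-4 + \frac{4}{5}}{5} = \frac{1}{5} \left(- \frac{16}{5}\right) = - \frac{16}{25} \approx -0.64$)
$x{\left(4,8 \right)} s = \left(-2 - 8\right) \left(- \frac{16}{25}\right) = \left(-10\right) \left(- \frac{16}{25}\right) = \frac{32}{5}$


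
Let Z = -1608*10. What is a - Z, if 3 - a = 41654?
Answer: -25571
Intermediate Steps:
a = -41651 (a = 3 - 1*41654 = 3 - 41654 = -41651)
Z = -16080
a - Z = -41651 - 1*(-16080) = -41651 + 16080 = -25571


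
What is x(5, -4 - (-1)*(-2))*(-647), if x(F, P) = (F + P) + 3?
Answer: -1294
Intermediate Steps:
x(F, P) = 3 + F + P
x(5, -4 - (-1)*(-2))*(-647) = (3 + 5 + (-4 - (-1)*(-2)))*(-647) = (3 + 5 + (-4 - 1*2))*(-647) = (3 + 5 + (-4 - 2))*(-647) = (3 + 5 - 6)*(-647) = 2*(-647) = -1294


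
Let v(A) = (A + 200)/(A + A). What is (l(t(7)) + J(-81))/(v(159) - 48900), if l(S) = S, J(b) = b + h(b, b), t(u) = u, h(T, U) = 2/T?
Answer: 635576/419845707 ≈ 0.0015138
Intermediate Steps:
v(A) = (200 + A)/(2*A) (v(A) = (200 + A)/((2*A)) = (200 + A)*(1/(2*A)) = (200 + A)/(2*A))
J(b) = b + 2/b
(l(t(7)) + J(-81))/(v(159) - 48900) = (7 + (-81 + 2/(-81)))/((½)*(200 + 159)/159 - 48900) = (7 + (-81 + 2*(-1/81)))/((½)*(1/159)*359 - 48900) = (7 + (-81 - 2/81))/(359/318 - 48900) = (7 - 6563/81)/(-15549841/318) = -5996/81*(-318/15549841) = 635576/419845707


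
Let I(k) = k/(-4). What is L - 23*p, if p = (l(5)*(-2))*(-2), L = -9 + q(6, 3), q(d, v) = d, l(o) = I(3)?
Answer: 66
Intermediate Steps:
I(k) = -k/4 (I(k) = k*(-1/4) = -k/4)
l(o) = -3/4 (l(o) = -1/4*3 = -3/4)
L = -3 (L = -9 + 6 = -3)
p = -3 (p = -3/4*(-2)*(-2) = (3/2)*(-2) = -3)
L - 23*p = -3 - 23*(-3) = -3 + 69 = 66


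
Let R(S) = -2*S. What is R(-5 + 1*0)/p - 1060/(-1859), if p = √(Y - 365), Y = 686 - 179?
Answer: 1060/1859 + 5*√142/71 ≈ 1.4094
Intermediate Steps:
Y = 507
p = √142 (p = √(507 - 365) = √142 ≈ 11.916)
R(-5 + 1*0)/p - 1060/(-1859) = (-2*(-5 + 1*0))/(√142) - 1060/(-1859) = (-2*(-5 + 0))*(√142/142) - 1060*(-1/1859) = (-2*(-5))*(√142/142) + 1060/1859 = 10*(√142/142) + 1060/1859 = 5*√142/71 + 1060/1859 = 1060/1859 + 5*√142/71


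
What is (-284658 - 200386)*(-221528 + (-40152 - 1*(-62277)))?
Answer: 96719228732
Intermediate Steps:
(-284658 - 200386)*(-221528 + (-40152 - 1*(-62277))) = -485044*(-221528 + (-40152 + 62277)) = -485044*(-221528 + 22125) = -485044*(-199403) = 96719228732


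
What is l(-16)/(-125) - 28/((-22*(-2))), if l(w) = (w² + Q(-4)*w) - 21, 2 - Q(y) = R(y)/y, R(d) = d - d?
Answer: -3108/1375 ≈ -2.2604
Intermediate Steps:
R(d) = 0
Q(y) = 2 (Q(y) = 2 - 0/y = 2 - 1*0 = 2 + 0 = 2)
l(w) = -21 + w² + 2*w (l(w) = (w² + 2*w) - 21 = -21 + w² + 2*w)
l(-16)/(-125) - 28/((-22*(-2))) = (-21 + (-16)² + 2*(-16))/(-125) - 28/((-22*(-2))) = (-21 + 256 - 32)*(-1/125) - 28/44 = 203*(-1/125) - 28*1/44 = -203/125 - 7/11 = -3108/1375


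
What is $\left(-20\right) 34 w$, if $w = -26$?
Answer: $17680$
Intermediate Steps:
$\left(-20\right) 34 w = \left(-20\right) 34 \left(-26\right) = \left(-680\right) \left(-26\right) = 17680$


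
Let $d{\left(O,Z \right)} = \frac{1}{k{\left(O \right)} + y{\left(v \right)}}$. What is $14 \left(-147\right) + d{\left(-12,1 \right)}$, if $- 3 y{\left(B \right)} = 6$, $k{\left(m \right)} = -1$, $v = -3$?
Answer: $- \frac{6175}{3} \approx -2058.3$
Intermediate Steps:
$y{\left(B \right)} = -2$ ($y{\left(B \right)} = \left(- \frac{1}{3}\right) 6 = -2$)
$d{\left(O,Z \right)} = - \frac{1}{3}$ ($d{\left(O,Z \right)} = \frac{1}{-1 - 2} = \frac{1}{-3} = - \frac{1}{3}$)
$14 \left(-147\right) + d{\left(-12,1 \right)} = 14 \left(-147\right) - \frac{1}{3} = -2058 - \frac{1}{3} = - \frac{6175}{3}$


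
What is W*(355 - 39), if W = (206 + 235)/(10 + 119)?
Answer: 46452/43 ≈ 1080.3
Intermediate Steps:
W = 147/43 (W = 441/129 = 441*(1/129) = 147/43 ≈ 3.4186)
W*(355 - 39) = 147*(355 - 39)/43 = (147/43)*316 = 46452/43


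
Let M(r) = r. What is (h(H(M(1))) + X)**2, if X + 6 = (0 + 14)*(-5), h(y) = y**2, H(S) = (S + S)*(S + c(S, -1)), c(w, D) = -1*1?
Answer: 5776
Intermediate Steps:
c(w, D) = -1
H(S) = 2*S*(-1 + S) (H(S) = (S + S)*(S - 1) = (2*S)*(-1 + S) = 2*S*(-1 + S))
X = -76 (X = -6 + (0 + 14)*(-5) = -6 + 14*(-5) = -6 - 70 = -76)
(h(H(M(1))) + X)**2 = ((2*1*(-1 + 1))**2 - 76)**2 = ((2*1*0)**2 - 76)**2 = (0**2 - 76)**2 = (0 - 76)**2 = (-76)**2 = 5776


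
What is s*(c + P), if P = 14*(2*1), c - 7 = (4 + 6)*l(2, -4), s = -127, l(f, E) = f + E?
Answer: -1905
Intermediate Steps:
l(f, E) = E + f
c = -13 (c = 7 + (4 + 6)*(-4 + 2) = 7 + 10*(-2) = 7 - 20 = -13)
P = 28 (P = 14*2 = 28)
s*(c + P) = -127*(-13 + 28) = -127*15 = -1905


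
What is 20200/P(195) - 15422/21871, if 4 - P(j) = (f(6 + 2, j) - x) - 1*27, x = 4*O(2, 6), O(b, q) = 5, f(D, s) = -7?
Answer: 220449862/634259 ≈ 347.57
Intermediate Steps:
x = 20 (x = 4*5 = 20)
P(j) = 58 (P(j) = 4 - ((-7 - 1*20) - 1*27) = 4 - ((-7 - 20) - 27) = 4 - (-27 - 27) = 4 - 1*(-54) = 4 + 54 = 58)
20200/P(195) - 15422/21871 = 20200/58 - 15422/21871 = 20200*(1/58) - 15422*1/21871 = 10100/29 - 15422/21871 = 220449862/634259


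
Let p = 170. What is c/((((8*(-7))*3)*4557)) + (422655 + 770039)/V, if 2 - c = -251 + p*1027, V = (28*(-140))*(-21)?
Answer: 14082989/956970 ≈ 14.716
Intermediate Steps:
V = 82320 (V = -3920*(-21) = 82320)
c = -174337 (c = 2 - (-251 + 170*1027) = 2 - (-251 + 174590) = 2 - 1*174339 = 2 - 174339 = -174337)
c/((((8*(-7))*3)*4557)) + (422655 + 770039)/V = -174337/(((8*(-7))*3)*4557) + (422655 + 770039)/82320 = -174337/(-56*3*4557) + 1192694*(1/82320) = -174337/((-168*4557)) + 596347/41160 = -174337/(-765576) + 596347/41160 = -174337*(-1/765576) + 596347/41160 = 174337/765576 + 596347/41160 = 14082989/956970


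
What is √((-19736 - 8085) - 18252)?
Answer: I*√46073 ≈ 214.65*I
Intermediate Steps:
√((-19736 - 8085) - 18252) = √(-27821 - 18252) = √(-46073) = I*√46073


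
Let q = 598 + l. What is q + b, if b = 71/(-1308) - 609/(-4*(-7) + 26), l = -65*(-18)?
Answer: 6893165/3924 ≈ 1756.7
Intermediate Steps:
l = 1170
q = 1768 (q = 598 + 1170 = 1768)
b = -44467/3924 (b = 71*(-1/1308) - 609/(28 + 26) = -71/1308 - 609/54 = -71/1308 - 609*1/54 = -71/1308 - 203/18 = -44467/3924 ≈ -11.332)
q + b = 1768 - 44467/3924 = 6893165/3924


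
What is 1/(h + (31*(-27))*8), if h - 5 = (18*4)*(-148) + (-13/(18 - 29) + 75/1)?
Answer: -11/189979 ≈ -5.7901e-5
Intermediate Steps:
h = -116323/11 (h = 5 + ((18*4)*(-148) + (-13/(18 - 29) + 75/1)) = 5 + (72*(-148) + (-13/(-11) + 75*1)) = 5 + (-10656 + (-13*(-1/11) + 75)) = 5 + (-10656 + (13/11 + 75)) = 5 + (-10656 + 838/11) = 5 - 116378/11 = -116323/11 ≈ -10575.)
1/(h + (31*(-27))*8) = 1/(-116323/11 + (31*(-27))*8) = 1/(-116323/11 - 837*8) = 1/(-116323/11 - 6696) = 1/(-189979/11) = -11/189979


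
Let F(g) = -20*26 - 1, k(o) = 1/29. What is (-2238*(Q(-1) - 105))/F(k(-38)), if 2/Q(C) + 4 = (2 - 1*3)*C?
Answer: -236482/521 ≈ -453.90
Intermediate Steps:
k(o) = 1/29
F(g) = -521 (F(g) = -520 - 1 = -521)
Q(C) = 2/(-4 - C) (Q(C) = 2/(-4 + (2 - 1*3)*C) = 2/(-4 + (2 - 3)*C) = 2/(-4 - C))
(-2238*(Q(-1) - 105))/F(k(-38)) = -2238*(-2/(4 - 1) - 105)/(-521) = -2238*(-2/3 - 105)*(-1/521) = -2238*(-2*⅓ - 105)*(-1/521) = -2238*(-⅔ - 105)*(-1/521) = -2238*(-317/3)*(-1/521) = 236482*(-1/521) = -236482/521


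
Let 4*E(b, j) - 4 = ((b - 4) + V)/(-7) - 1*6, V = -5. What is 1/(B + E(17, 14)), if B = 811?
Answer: 14/11343 ≈ 0.0012342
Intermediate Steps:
E(b, j) = -5/28 - b/28 (E(b, j) = 1 + (((b - 4) - 5)/(-7) - 1*6)/4 = 1 + (((-4 + b) - 5)*(-⅐) - 6)/4 = 1 + ((-9 + b)*(-⅐) - 6)/4 = 1 + ((9/7 - b/7) - 6)/4 = 1 + (-33/7 - b/7)/4 = 1 + (-33/28 - b/28) = -5/28 - b/28)
1/(B + E(17, 14)) = 1/(811 + (-5/28 - 1/28*17)) = 1/(811 + (-5/28 - 17/28)) = 1/(811 - 11/14) = 1/(11343/14) = 14/11343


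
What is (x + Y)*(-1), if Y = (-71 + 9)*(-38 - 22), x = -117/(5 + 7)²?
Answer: -59507/16 ≈ -3719.2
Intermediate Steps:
x = -13/16 (x = -117/(12²) = -117/144 = -117*1/144 = -13/16 ≈ -0.81250)
Y = 3720 (Y = -62*(-60) = 3720)
(x + Y)*(-1) = (-13/16 + 3720)*(-1) = (59507/16)*(-1) = -59507/16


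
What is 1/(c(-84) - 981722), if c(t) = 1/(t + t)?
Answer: -168/164929297 ≈ -1.0186e-6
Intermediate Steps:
c(t) = 1/(2*t)
1/(c(-84) - 981722) = 1/((½)/(-84) - 981722) = 1/((½)*(-1/84) - 981722) = 1/(-1/168 - 981722) = 1/(-164929297/168) = -168/164929297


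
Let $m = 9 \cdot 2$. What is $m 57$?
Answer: $1026$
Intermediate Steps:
$m = 18$
$m 57 = 18 \cdot 57 = 1026$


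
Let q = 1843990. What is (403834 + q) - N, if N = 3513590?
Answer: -1265766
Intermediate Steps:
(403834 + q) - N = (403834 + 1843990) - 1*3513590 = 2247824 - 3513590 = -1265766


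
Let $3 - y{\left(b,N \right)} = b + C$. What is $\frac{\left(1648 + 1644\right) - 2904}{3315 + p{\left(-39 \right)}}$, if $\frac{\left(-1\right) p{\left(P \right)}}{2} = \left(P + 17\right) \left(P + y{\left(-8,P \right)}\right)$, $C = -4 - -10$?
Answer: $\frac{388}{1819} \approx 0.2133$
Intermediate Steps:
$C = 6$ ($C = -4 + 10 = 6$)
$y{\left(b,N \right)} = -3 - b$ ($y{\left(b,N \right)} = 3 - \left(b + 6\right) = 3 - \left(6 + b\right) = -3 - b$)
$p{\left(P \right)} = - 2 \left(5 + P\right) \left(17 + P\right)$ ($p{\left(P \right)} = - 2 \left(P + 17\right) \left(P - -5\right) = - 2 \left(17 + P\right) \left(P + \left(-3 + 8\right)\right) = - 2 \left(17 + P\right) \left(P + 5\right) = - 2 \left(17 + P\right) \left(5 + P\right) = - 2 \left(5 + P\right) \left(17 + P\right)$)
$\frac{\left(1648 + 1644\right) - 2904}{3315 + p{\left(-39 \right)}} = \frac{\left(1648 + 1644\right) - 2904}{3315 - \left(-1546 + 3042\right)} = \frac{3292 - 2904}{3315 - 1496} = \frac{388}{3315 - 1496} = \frac{388}{1819}$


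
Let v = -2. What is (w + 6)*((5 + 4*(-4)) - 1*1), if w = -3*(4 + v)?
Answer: 0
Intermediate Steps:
w = -6 (w = -3*(4 - 2) = -3*2 = -6)
(w + 6)*((5 + 4*(-4)) - 1*1) = (-6 + 6)*((5 + 4*(-4)) - 1*1) = 0*((5 - 16) - 1) = 0*(-11 - 1) = 0*(-12) = 0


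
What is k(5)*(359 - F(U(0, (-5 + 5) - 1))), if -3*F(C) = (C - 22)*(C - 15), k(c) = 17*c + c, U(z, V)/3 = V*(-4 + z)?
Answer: 33210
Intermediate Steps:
U(z, V) = 3*V*(-4 + z) (U(z, V) = 3*(V*(-4 + z)) = 3*V*(-4 + z))
k(c) = 18*c
F(C) = -(-22 + C)*(-15 + C)/3 (F(C) = -(C - 22)*(C - 15)/3 = -(-22 + C)*(-15 + C)/3)
k(5)*(359 - F(U(0, (-5 + 5) - 1))) = (18*5)*(359 - (-110 - 9*(-4 + 0)²*((-5 + 5) - 1)²/3 + 37*(3*((-5 + 5) - 1)*(-4 + 0))/3)) = 90*(359 - (-110 - 144*(0 - 1)²/3 + 37*(3*(0 - 1)*(-4))/3)) = 90*(359 - (-110 - (3*(-1)*(-4))²/3 + 37*(3*(-1)*(-4))/3)) = 90*(359 - (-110 - ⅓*12² + (37/3)*12)) = 90*(359 - (-110 - ⅓*144 + 148)) = 90*(359 - (-110 - 48 + 148)) = 90*(359 - 1*(-10)) = 90*(359 + 10) = 90*369 = 33210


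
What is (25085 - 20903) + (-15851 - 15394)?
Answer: -27063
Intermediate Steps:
(25085 - 20903) + (-15851 - 15394) = 4182 - 31245 = -27063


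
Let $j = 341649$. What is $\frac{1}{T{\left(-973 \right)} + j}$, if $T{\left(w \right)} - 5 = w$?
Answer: $\frac{1}{340681} \approx 2.9353 \cdot 10^{-6}$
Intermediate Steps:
$T{\left(w \right)} = 5 + w$
$\frac{1}{T{\left(-973 \right)} + j} = \frac{1}{\left(5 - 973\right) + 341649} = \frac{1}{-968 + 341649} = \frac{1}{340681}$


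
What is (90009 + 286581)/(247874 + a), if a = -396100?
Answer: -188295/74113 ≈ -2.5406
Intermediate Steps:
(90009 + 286581)/(247874 + a) = (90009 + 286581)/(247874 - 396100) = 376590/(-148226) = 376590*(-1/148226) = -188295/74113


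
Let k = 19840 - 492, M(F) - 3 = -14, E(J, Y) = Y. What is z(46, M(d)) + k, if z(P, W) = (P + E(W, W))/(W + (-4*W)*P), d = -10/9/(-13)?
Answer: 38947559/2013 ≈ 19348.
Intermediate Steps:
d = 10/117 (d = -10*⅑*(-1/13) = -10/9*(-1/13) = 10/117 ≈ 0.085470)
M(F) = -11 (M(F) = 3 - 14 = -11)
k = 19348
z(P, W) = (P + W)/(W - 4*P*W) (z(P, W) = (P + W)/(W + (-4*W)*P) = (P + W)/(W - 4*P*W))
z(46, M(d)) + k = (-1*46 - 1*(-11))/((-11)*(-1 + 4*46)) + 19348 = -(-46 + 11)/(11*(-1 + 184)) + 19348 = -1/11*(-35)/183 + 19348 = -1/11*1/183*(-35) + 19348 = 35/2013 + 19348 = 38947559/2013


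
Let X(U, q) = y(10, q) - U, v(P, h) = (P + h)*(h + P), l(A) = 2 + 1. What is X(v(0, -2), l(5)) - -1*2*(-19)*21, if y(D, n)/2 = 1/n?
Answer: -2404/3 ≈ -801.33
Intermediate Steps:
l(A) = 3
y(D, n) = 2/n
v(P, h) = (P + h)² (v(P, h) = (P + h)*(P + h) = (P + h)²)
X(U, q) = -U + 2/q (X(U, q) = 2/q - U = -U + 2/q)
X(v(0, -2), l(5)) - -1*2*(-19)*21 = (-(0 - 2)² + 2/3) - -1*2*(-19)*21 = (-1*(-2)² + 2*(⅓)) - (-2*(-19))*21 = (-1*4 + ⅔) - 38*21 = (-4 + ⅔) - 1*798 = -10/3 - 798 = -2404/3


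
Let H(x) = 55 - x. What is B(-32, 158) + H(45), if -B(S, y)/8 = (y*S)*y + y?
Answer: 6389530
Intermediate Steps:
B(S, y) = -8*y - 8*S*y**2 (B(S, y) = -8*((y*S)*y + y) = -8*((S*y)*y + y) = -8*(S*y**2 + y) = -8*(y + S*y**2) = -8*y - 8*S*y**2)
B(-32, 158) + H(45) = -8*158*(1 - 32*158) + (55 - 1*45) = -8*158*(1 - 5056) + (55 - 45) = -8*158*(-5055) + 10 = 6389520 + 10 = 6389530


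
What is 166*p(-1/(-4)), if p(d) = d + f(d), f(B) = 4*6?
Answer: 8051/2 ≈ 4025.5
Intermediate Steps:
f(B) = 24
p(d) = 24 + d (p(d) = d + 24 = 24 + d)
166*p(-1/(-4)) = 166*(24 - 1/(-4)) = 166*(24 - 1*(-¼)) = 166*(24 + ¼) = 166*(97/4) = 8051/2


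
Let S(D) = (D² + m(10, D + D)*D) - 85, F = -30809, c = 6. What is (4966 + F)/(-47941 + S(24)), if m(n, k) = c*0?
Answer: 25843/47450 ≈ 0.54464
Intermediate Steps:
m(n, k) = 0 (m(n, k) = 6*0 = 0)
S(D) = -85 + D² (S(D) = (D² + 0*D) - 85 = (D² + 0) - 85 = D² - 85 = -85 + D²)
(4966 + F)/(-47941 + S(24)) = (4966 - 30809)/(-47941 + (-85 + 24²)) = -25843/(-47941 + (-85 + 576)) = -25843/(-47941 + 491) = -25843/(-47450) = -25843*(-1/47450) = 25843/47450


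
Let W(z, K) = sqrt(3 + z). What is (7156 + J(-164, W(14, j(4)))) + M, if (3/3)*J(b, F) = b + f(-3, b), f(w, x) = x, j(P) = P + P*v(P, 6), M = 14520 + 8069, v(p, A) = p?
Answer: 29417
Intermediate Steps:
M = 22589
j(P) = P + P**2 (j(P) = P + P*P = P + P**2)
J(b, F) = 2*b (J(b, F) = b + b = 2*b)
(7156 + J(-164, W(14, j(4)))) + M = (7156 + 2*(-164)) + 22589 = (7156 - 328) + 22589 = 6828 + 22589 = 29417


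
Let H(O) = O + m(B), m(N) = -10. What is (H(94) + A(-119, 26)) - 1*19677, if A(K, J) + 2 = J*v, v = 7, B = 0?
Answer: -19413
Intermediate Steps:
A(K, J) = -2 + 7*J (A(K, J) = -2 + J*7 = -2 + 7*J)
H(O) = -10 + O (H(O) = O - 10 = -10 + O)
(H(94) + A(-119, 26)) - 1*19677 = ((-10 + 94) + (-2 + 7*26)) - 1*19677 = (84 + (-2 + 182)) - 19677 = (84 + 180) - 19677 = 264 - 19677 = -19413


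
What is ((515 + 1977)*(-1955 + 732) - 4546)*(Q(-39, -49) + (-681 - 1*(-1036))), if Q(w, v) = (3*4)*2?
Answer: -1156807298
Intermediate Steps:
Q(w, v) = 24 (Q(w, v) = 12*2 = 24)
((515 + 1977)*(-1955 + 732) - 4546)*(Q(-39, -49) + (-681 - 1*(-1036))) = ((515 + 1977)*(-1955 + 732) - 4546)*(24 + (-681 - 1*(-1036))) = (2492*(-1223) - 4546)*(24 + (-681 + 1036)) = (-3047716 - 4546)*(24 + 355) = -3052262*379 = -1156807298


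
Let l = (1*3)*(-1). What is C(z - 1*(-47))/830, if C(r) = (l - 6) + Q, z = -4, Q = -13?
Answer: -11/415 ≈ -0.026506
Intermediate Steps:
l = -3 (l = 3*(-1) = -3)
C(r) = -22 (C(r) = (-3 - 6) - 13 = -9 - 13 = -22)
C(z - 1*(-47))/830 = -22/830 = -22*1/830 = -11/415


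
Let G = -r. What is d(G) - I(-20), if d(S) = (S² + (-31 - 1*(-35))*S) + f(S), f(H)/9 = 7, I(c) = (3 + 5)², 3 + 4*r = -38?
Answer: 2321/16 ≈ 145.06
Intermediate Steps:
r = -41/4 (r = -¾ + (¼)*(-38) = -¾ - 19/2 = -41/4 ≈ -10.250)
I(c) = 64 (I(c) = 8² = 64)
f(H) = 63 (f(H) = 9*7 = 63)
G = 41/4 (G = -1*(-41/4) = 41/4 ≈ 10.250)
d(S) = 63 + S² + 4*S (d(S) = (S² + (-31 - 1*(-35))*S) + 63 = (S² + (-31 + 35)*S) + 63 = (S² + 4*S) + 63 = 63 + S² + 4*S)
d(G) - I(-20) = (63 + (41/4)² + 4*(41/4)) - 1*64 = (63 + 1681/16 + 41) - 64 = 3345/16 - 64 = 2321/16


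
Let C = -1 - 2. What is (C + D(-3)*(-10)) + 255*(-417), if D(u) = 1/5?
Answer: -106340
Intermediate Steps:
D(u) = 1/5
C = -3
(C + D(-3)*(-10)) + 255*(-417) = (-3 + (1/5)*(-10)) + 255*(-417) = (-3 - 2) - 106335 = -5 - 106335 = -106340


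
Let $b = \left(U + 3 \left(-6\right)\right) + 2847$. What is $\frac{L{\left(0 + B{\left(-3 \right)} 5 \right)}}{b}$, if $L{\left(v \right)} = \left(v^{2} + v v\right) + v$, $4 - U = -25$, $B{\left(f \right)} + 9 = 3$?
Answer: $\frac{885}{1429} \approx 0.61931$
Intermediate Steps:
$B{\left(f \right)} = -6$ ($B{\left(f \right)} = -9 + 3 = -6$)
$U = 29$ ($U = 4 - -25 = 4 + 25 = 29$)
$L{\left(v \right)} = v + 2 v^{2}$ ($L{\left(v \right)} = \left(v^{2} + v^{2}\right) + v = 2 v^{2} + v = v + 2 v^{2}$)
$b = 2858$ ($b = \left(29 + 3 \left(-6\right)\right) + 2847 = \left(29 - 18\right) + 2847 = 11 + 2847 = 2858$)
$\frac{L{\left(0 + B{\left(-3 \right)} 5 \right)}}{b} = \frac{\left(0 - 30\right) \left(1 + 2 \left(0 - 30\right)\right)}{2858} = \left(0 - 30\right) \left(1 + 2 \left(0 - 30\right)\right) \frac{1}{2858} = - 30 \left(1 + 2 \left(-30\right)\right) \frac{1}{2858} = - 30 \left(1 - 60\right) \frac{1}{2858} = \left(-30\right) \left(-59\right) \frac{1}{2858} = 1770 \cdot \frac{1}{2858} = \frac{885}{1429}$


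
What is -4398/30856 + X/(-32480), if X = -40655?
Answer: 136897/123424 ≈ 1.1092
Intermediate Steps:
-4398/30856 + X/(-32480) = -4398/30856 - 40655/(-32480) = -4398*1/30856 - 40655*(-1/32480) = -2199/15428 + 8131/6496 = 136897/123424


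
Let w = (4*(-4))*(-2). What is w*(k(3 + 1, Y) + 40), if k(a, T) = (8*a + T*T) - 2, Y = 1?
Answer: 2272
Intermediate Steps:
k(a, T) = -2 + T² + 8*a (k(a, T) = (8*a + T²) - 2 = (T² + 8*a) - 2 = -2 + T² + 8*a)
w = 32 (w = -16*(-2) = 32)
w*(k(3 + 1, Y) + 40) = 32*((-2 + 1² + 8*(3 + 1)) + 40) = 32*((-2 + 1 + 8*4) + 40) = 32*((-2 + 1 + 32) + 40) = 32*(31 + 40) = 32*71 = 2272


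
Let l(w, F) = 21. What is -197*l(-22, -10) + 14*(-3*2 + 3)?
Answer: -4179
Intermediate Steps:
-197*l(-22, -10) + 14*(-3*2 + 3) = -197*21 + 14*(-3*2 + 3) = -4137 + 14*(-6 + 3) = -4137 + 14*(-3) = -4137 - 42 = -4179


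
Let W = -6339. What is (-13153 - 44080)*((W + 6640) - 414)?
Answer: 6467329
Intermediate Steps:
(-13153 - 44080)*((W + 6640) - 414) = (-13153 - 44080)*((-6339 + 6640) - 414) = -57233*(301 - 414) = -57233*(-113) = 6467329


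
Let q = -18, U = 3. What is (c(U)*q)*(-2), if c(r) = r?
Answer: 108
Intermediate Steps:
(c(U)*q)*(-2) = (3*(-18))*(-2) = -54*(-2) = 108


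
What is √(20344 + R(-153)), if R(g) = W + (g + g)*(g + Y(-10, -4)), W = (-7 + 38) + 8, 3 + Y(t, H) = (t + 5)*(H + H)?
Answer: √55879 ≈ 236.39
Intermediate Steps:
Y(t, H) = -3 + 2*H*(5 + t) (Y(t, H) = -3 + (t + 5)*(H + H) = -3 + (5 + t)*(2*H) = -3 + 2*H*(5 + t))
W = 39 (W = 31 + 8 = 39)
R(g) = 39 + 2*g*(37 + g) (R(g) = 39 + (g + g)*(g + (-3 + 10*(-4) + 2*(-4)*(-10))) = 39 + (2*g)*(g + (-3 - 40 + 80)) = 39 + (2*g)*(g + 37) = 39 + (2*g)*(37 + g) = 39 + 2*g*(37 + g))
√(20344 + R(-153)) = √(20344 + (39 + 2*(-153)² + 74*(-153))) = √(20344 + (39 + 2*23409 - 11322)) = √(20344 + (39 + 46818 - 11322)) = √(20344 + 35535) = √55879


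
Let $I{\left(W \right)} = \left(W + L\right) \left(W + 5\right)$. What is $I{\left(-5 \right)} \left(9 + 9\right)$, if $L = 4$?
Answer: $0$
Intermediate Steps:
$I{\left(W \right)} = \left(4 + W\right) \left(5 + W\right)$ ($I{\left(W \right)} = \left(W + 4\right) \left(W + 5\right) = \left(4 + W\right) \left(5 + W\right)$)
$I{\left(-5 \right)} \left(9 + 9\right) = \left(20 + \left(-5\right)^{2} + 9 \left(-5\right)\right) \left(9 + 9\right) = \left(20 + 25 - 45\right) 18 = 0 \cdot 18 = 0$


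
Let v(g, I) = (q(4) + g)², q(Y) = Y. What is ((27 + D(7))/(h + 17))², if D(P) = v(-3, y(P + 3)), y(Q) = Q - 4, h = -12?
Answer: 784/25 ≈ 31.360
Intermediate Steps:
y(Q) = -4 + Q
v(g, I) = (4 + g)²
D(P) = 1 (D(P) = (4 - 3)² = 1² = 1)
((27 + D(7))/(h + 17))² = ((27 + 1)/(-12 + 17))² = (28/5)² = 784/25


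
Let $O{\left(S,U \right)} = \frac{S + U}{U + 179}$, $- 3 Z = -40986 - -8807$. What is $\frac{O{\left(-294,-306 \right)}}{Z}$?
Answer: $\frac{1800}{4086733} \approx 0.00044045$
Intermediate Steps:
$Z = \frac{32179}{3}$ ($Z = - \frac{-40986 - -8807}{3} = - \frac{-40986 + 8807}{3} = \left(- \frac{1}{3}\right) \left(-32179\right) = \frac{32179}{3} \approx 10726.0$)
$O{\left(S,U \right)} = \frac{S + U}{179 + U}$
$\frac{O{\left(-294,-306 \right)}}{Z} = \frac{\frac{1}{179 - 306} \left(-294 - 306\right)}{\frac{32179}{3}} = \frac{1}{-127} \left(-600\right) \frac{3}{32179} = \left(- \frac{1}{127}\right) \left(-600\right) \frac{3}{32179} = \frac{600}{127} \cdot \frac{3}{32179} = \frac{1800}{4086733}$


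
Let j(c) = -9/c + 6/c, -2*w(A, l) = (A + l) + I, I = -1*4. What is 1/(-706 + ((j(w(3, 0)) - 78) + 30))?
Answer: -1/760 ≈ -0.0013158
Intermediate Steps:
I = -4
w(A, l) = 2 - A/2 - l/2 (w(A, l) = -((A + l) - 4)/2 = -(-4 + A + l)/2 = 2 - A/2 - l/2)
j(c) = -3/c
1/(-706 + ((j(w(3, 0)) - 78) + 30)) = 1/(-706 + ((-3/(2 - ½*3 - ½*0) - 78) + 30)) = 1/(-706 + ((-3/(2 - 3/2 + 0) - 78) + 30)) = 1/(-706 + ((-3/½ - 78) + 30)) = 1/(-706 + ((-3*2 - 78) + 30)) = 1/(-706 + ((-6 - 78) + 30)) = 1/(-706 + (-84 + 30)) = 1/(-706 - 54) = 1/(-760) = -1/760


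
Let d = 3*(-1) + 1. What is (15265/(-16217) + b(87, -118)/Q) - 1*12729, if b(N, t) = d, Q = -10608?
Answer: -1094965477015/86014968 ≈ -12730.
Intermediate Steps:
d = -2 (d = -3 + 1 = -2)
b(N, t) = -2
(15265/(-16217) + b(87, -118)/Q) - 1*12729 = (15265/(-16217) - 2/(-10608)) - 1*12729 = (15265*(-1/16217) - 2*(-1/10608)) - 12729 = (-15265/16217 + 1/5304) - 12729 = -80949343/86014968 - 12729 = -1094965477015/86014968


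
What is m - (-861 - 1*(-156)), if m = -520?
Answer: 185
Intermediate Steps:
m - (-861 - 1*(-156)) = -520 - (-861 - 1*(-156)) = -520 - (-861 + 156) = -520 - 1*(-705) = -520 + 705 = 185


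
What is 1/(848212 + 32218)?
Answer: 1/880430 ≈ 1.1358e-6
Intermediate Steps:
1/(848212 + 32218) = 1/880430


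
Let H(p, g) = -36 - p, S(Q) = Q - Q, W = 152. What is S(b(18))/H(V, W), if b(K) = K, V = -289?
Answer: 0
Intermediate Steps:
S(Q) = 0
S(b(18))/H(V, W) = 0/(-36 - 1*(-289)) = 0/(-36 + 289) = 0/253 = 0*(1/253) = 0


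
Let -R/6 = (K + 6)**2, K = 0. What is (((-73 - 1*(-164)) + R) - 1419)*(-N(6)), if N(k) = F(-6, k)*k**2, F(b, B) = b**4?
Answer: 72036864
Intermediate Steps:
N(k) = 1296*k**2 (N(k) = (-6)**4*k**2 = 1296*k**2)
R = -216 (R = -6*(0 + 6)**2 = -6*6**2 = -6*36 = -216)
(((-73 - 1*(-164)) + R) - 1419)*(-N(6)) = (((-73 - 1*(-164)) - 216) - 1419)*(-1296*6**2) = (((-73 + 164) - 216) - 1419)*(-1296*36) = ((91 - 216) - 1419)*(-1*46656) = (-125 - 1419)*(-46656) = -1544*(-46656) = 72036864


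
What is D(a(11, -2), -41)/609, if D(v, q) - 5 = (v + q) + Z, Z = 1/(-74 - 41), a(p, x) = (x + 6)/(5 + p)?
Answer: -5483/93380 ≈ -0.058717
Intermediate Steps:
a(p, x) = (6 + x)/(5 + p)
Z = -1/115 (Z = 1/(-115) = -1/115 ≈ -0.0086956)
D(v, q) = 574/115 + q + v (D(v, q) = 5 + ((v + q) - 1/115) = 5 + ((q + v) - 1/115) = 5 + (-1/115 + q + v) = 574/115 + q + v)
D(a(11, -2), -41)/609 = (574/115 - 41 + (6 - 2)/(5 + 11))/609 = (574/115 - 41 + 4/16)*(1/609) = (574/115 - 41 + (1/16)*4)*(1/609) = (574/115 - 41 + ¼)*(1/609) = -16449/460*1/609 = -5483/93380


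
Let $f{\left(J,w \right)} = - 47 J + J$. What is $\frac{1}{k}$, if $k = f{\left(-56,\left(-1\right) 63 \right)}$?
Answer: $\frac{1}{2576} \approx 0.0003882$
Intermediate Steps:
$f{\left(J,w \right)} = - 46 J$
$k = 2576$ ($k = \left(-46\right) \left(-56\right) = 2576$)
$\frac{1}{k} = \frac{1}{2576}$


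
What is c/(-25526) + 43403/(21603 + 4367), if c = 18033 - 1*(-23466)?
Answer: 7543987/165727555 ≈ 0.045520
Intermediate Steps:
c = 41499 (c = 18033 + 23466 = 41499)
c/(-25526) + 43403/(21603 + 4367) = 41499/(-25526) + 43403/(21603 + 4367) = 41499*(-1/25526) + 43403/25970 = -41499/25526 + 43403*(1/25970) = -41499/25526 + 43403/25970 = 7543987/165727555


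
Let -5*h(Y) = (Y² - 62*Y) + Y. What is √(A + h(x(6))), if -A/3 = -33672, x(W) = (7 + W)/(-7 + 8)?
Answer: 2*√632130/5 ≈ 318.03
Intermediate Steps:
x(W) = 7 + W (x(W) = (7 + W)/1 = (7 + W)*1 = 7 + W)
h(Y) = -Y²/5 + 61*Y/5 (h(Y) = -((Y² - 62*Y) + Y)/5 = -(Y² - 61*Y)/5 = -Y²/5 + 61*Y/5)
A = 101016 (A = -3*(-33672) = 101016)
√(A + h(x(6))) = √(101016 + (7 + 6)*(61 - (7 + 6))/5) = √(101016 + (⅕)*13*(61 - 1*13)) = √(101016 + (⅕)*13*(61 - 13)) = √(101016 + (⅕)*13*48) = √(101016 + 624/5) = √(505704/5) = 2*√632130/5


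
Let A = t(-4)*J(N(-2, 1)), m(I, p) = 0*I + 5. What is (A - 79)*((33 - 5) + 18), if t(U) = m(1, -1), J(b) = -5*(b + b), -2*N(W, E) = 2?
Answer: -1334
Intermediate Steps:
N(W, E) = -1 (N(W, E) = -½*2 = -1)
m(I, p) = 5 (m(I, p) = 0 + 5 = 5)
J(b) = -10*b
t(U) = 5
A = 50 (A = 5*(-10*(-1)) = 5*10 = 50)
(A - 79)*((33 - 5) + 18) = (50 - 79)*((33 - 5) + 18) = -29*(28 + 18) = -29*46 = -1334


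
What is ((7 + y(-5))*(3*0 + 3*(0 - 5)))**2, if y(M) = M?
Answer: 900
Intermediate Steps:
((7 + y(-5))*(3*0 + 3*(0 - 5)))**2 = ((7 - 5)*(3*0 + 3*(0 - 5)))**2 = (2*(0 + 3*(-5)))**2 = (2*(0 - 15))**2 = (2*(-15))**2 = (-30)**2 = 900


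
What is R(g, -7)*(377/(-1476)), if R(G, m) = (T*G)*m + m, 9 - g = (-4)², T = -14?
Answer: 29029/164 ≈ 177.01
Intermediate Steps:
g = -7 (g = 9 - 1*(-4)² = 9 - 1*16 = 9 - 16 = -7)
R(G, m) = m - 14*G*m (R(G, m) = (-14*G)*m + m = -14*G*m + m = m - 14*G*m)
R(g, -7)*(377/(-1476)) = (-7*(1 - 14*(-7)))*(377/(-1476)) = (-7*(1 + 98))*(377*(-1/1476)) = -7*99*(-377/1476) = -693*(-377/1476) = 29029/164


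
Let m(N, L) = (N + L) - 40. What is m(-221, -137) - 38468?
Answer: -38866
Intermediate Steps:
m(N, L) = -40 + L + N (m(N, L) = (L + N) - 40 = -40 + L + N)
m(-221, -137) - 38468 = (-40 - 137 - 221) - 38468 = -398 - 38468 = -38866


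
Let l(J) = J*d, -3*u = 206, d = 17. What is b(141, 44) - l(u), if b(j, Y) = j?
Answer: 3925/3 ≈ 1308.3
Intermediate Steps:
u = -206/3 (u = -1/3*206 = -206/3 ≈ -68.667)
l(J) = 17*J (l(J) = J*17 = 17*J)
b(141, 44) - l(u) = 141 - 17*(-206)/3 = 141 - 1*(-3502/3) = 141 + 3502/3 = 3925/3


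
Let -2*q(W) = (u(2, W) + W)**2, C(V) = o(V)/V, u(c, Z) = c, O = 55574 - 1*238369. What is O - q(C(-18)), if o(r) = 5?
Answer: -118450199/648 ≈ -1.8279e+5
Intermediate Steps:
O = -182795 (O = 55574 - 238369 = -182795)
C(V) = 5/V
q(W) = -(2 + W)**2/2
O - q(C(-18)) = -182795 - (-1)*(2 + 5/(-18))**2/2 = -182795 - (-1)*(2 + 5*(-1/18))**2/2 = -182795 - (-1)*(2 - 5/18)**2/2 = -182795 - (-1)*(31/18)**2/2 = -182795 - (-1)*961/(2*324) = -182795 - 1*(-961/648) = -182795 + 961/648 = -118450199/648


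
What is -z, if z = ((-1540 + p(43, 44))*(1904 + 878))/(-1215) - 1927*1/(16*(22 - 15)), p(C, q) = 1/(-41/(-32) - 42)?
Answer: -207396645451/59104080 ≈ -3509.0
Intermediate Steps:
p(C, q) = -32/1303 (p(C, q) = 1/(-41*(-1/32) - 42) = 1/(41/32 - 42) = 1/(-1303/32) = -32/1303)
z = 207396645451/59104080 (z = ((-1540 - 32/1303)*(1904 + 878))/(-1215) - 1927*1/(16*(22 - 15)) = -2006652/1303*2782*(-1/1215) - 1927/(7*16) = -5582505864/1303*(-1/1215) - 1927/112 = 1860835288/527715 - 1927*1/112 = 1860835288/527715 - 1927/112 = 207396645451/59104080 ≈ 3509.0)
-z = -1*207396645451/59104080 = -207396645451/59104080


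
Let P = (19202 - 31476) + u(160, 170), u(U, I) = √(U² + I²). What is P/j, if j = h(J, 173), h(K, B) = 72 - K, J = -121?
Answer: -12274/193 + 10*√545/193 ≈ -62.386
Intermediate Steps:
u(U, I) = √(I² + U²)
P = -12274 + 10*√545 (P = (19202 - 31476) + √(170² + 160²) = -12274 + √(28900 + 25600) = -12274 + √54500 = -12274 + 10*√545 ≈ -12041.)
j = 193 (j = 72 - 1*(-121) = 72 + 121 = 193)
P/j = (-12274 + 10*√545)/193 = (-12274 + 10*√545)*(1/193) = -12274/193 + 10*√545/193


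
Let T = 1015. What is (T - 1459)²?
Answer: 197136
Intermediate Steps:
(T - 1459)² = (1015 - 1459)² = (-444)² = 197136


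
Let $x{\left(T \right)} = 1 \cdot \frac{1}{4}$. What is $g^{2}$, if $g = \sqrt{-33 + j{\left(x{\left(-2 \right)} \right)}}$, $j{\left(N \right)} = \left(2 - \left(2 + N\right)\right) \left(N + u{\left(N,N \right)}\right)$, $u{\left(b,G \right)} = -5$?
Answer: $- \frac{509}{16} \approx -31.813$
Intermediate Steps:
$x{\left(T \right)} = \frac{1}{4}$ ($x{\left(T \right)} = 1 \cdot \frac{1}{4} = \frac{1}{4}$)
$j{\left(N \right)} = - N \left(-5 + N\right)$ ($j{\left(N \right)} = \left(2 - \left(2 + N\right)\right) \left(N - 5\right) = - N \left(-5 + N\right)$)
$g = \frac{i \sqrt{509}}{4}$ ($g = \sqrt{-33 + \frac{5 - \frac{1}{4}}{4}} = \sqrt{-33 + \frac{1}{4} \cdot \frac{19}{4}} = \sqrt{-33 + \frac{19}{16}} = \sqrt{- \frac{509}{16}} = \frac{i \sqrt{509}}{4} \approx 5.6403 i$)
$g^{2} = \left(\frac{i \sqrt{509}}{4}\right)^{2} = - \frac{509}{16}$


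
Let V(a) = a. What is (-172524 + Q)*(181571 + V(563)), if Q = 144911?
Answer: -5029266142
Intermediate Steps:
(-172524 + Q)*(181571 + V(563)) = (-172524 + 144911)*(181571 + 563) = -27613*182134 = -5029266142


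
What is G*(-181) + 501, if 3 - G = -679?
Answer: -122941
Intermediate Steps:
G = 682 (G = 3 - 1*(-679) = 3 + 679 = 682)
G*(-181) + 501 = 682*(-181) + 501 = -123442 + 501 = -122941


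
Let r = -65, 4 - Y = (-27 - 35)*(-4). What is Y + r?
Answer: -309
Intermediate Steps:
Y = -244 (Y = 4 - (-27 - 35)*(-4) = 4 - (-62)*(-4) = 4 - 1*248 = 4 - 248 = -244)
Y + r = -244 - 65 = -309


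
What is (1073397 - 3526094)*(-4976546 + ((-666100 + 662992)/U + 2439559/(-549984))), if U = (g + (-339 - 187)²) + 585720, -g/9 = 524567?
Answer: 25903841129584832834849533/2122227110688 ≈ 1.2206e+13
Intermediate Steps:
g = -4721103 (g = -9*524567 = -4721103)
U = -3858707 (U = (-4721103 + (-339 - 187)²) + 585720 = (-4721103 + (-526)²) + 585720 = (-4721103 + 276676) + 585720 = -4444427 + 585720 = -3858707)
(1073397 - 3526094)*(-4976546 + ((-666100 + 662992)/U + 2439559/(-549984))) = (1073397 - 3526094)*(-4976546 + ((-666100 + 662992)/(-3858707) + 2439559/(-549984))) = -2452697*(-4976546 + (-3108*(-1/3858707) + 2439559*(-1/549984))) = -2452697*(-4976546 + (3108/3858707 - 2439559/549984)) = -2452697*(-4976546 - 9411834039941/2122227110688) = -2452697*(-10561370250619963589/2122227110688) = 25903841129584832834849533/2122227110688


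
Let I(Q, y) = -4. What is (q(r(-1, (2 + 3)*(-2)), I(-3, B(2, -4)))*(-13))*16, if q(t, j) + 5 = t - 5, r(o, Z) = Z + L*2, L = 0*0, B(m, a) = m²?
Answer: 4160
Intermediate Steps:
L = 0
r(o, Z) = Z (r(o, Z) = Z + 0*2 = Z + 0 = Z)
q(t, j) = -10 + t (q(t, j) = -5 + (t - 5) = -5 + (-5 + t) = -10 + t)
(q(r(-1, (2 + 3)*(-2)), I(-3, B(2, -4)))*(-13))*16 = ((-10 + (2 + 3)*(-2))*(-13))*16 = ((-10 + 5*(-2))*(-13))*16 = ((-10 - 10)*(-13))*16 = -20*(-13)*16 = 260*16 = 4160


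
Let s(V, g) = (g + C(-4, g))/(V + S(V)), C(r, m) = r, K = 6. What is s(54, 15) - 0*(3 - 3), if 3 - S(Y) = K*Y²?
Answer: -11/17439 ≈ -0.00063077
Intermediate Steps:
S(Y) = 3 - 6*Y²
s(V, g) = (-4 + g)/(3 + V - 6*V²) (s(V, g) = (g - 4)/(V + (3 - 6*V²)) = (-4 + g)/(3 + V - 6*V²))
s(54, 15) - 0*(3 - 3) = (-4 + 15)/(3 + 54 - 6*54²) - 0*(3 - 3) = 11/(3 + 54 - 6*2916) - 0*0 = 11/(3 + 54 - 17496) - 1*0 = 11/(-17439) + 0 = -1/17439*11 + 0 = -11/17439 + 0 = -11/17439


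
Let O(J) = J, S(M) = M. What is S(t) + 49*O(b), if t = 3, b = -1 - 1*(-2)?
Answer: 52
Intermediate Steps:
b = 1 (b = -1 + 2 = 1)
S(t) + 49*O(b) = 3 + 49*1 = 3 + 49 = 52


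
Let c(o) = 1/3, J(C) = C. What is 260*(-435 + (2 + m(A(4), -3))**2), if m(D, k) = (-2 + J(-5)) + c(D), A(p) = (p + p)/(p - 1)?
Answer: -966940/9 ≈ -1.0744e+5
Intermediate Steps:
A(p) = 2*p/(-1 + p) (A(p) = (2*p)/(-1 + p) = 2*p/(-1 + p))
c(o) = 1/3
m(D, k) = -20/3 (m(D, k) = (-2 - 5) + 1/3 = -7 + 1/3 = -20/3)
260*(-435 + (2 + m(A(4), -3))**2) = 260*(-435 + (2 - 20/3)**2) = 260*(-435 + (-14/3)**2) = 260*(-435 + 196/9) = 260*(-3719/9) = -966940/9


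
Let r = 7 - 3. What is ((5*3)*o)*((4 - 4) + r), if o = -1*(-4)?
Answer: 240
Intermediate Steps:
o = 4
r = 4
((5*3)*o)*((4 - 4) + r) = ((5*3)*4)*((4 - 4) + 4) = (15*4)*(0 + 4) = 60*4 = 240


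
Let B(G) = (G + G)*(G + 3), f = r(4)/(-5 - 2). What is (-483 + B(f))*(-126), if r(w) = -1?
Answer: 425214/7 ≈ 60745.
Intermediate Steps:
f = ⅐ (f = -1/(-5 - 2) = -1/(-7) = -1*(-⅐) = ⅐ ≈ 0.14286)
B(G) = 2*G*(3 + G) (B(G) = (2*G)*(3 + G) = 2*G*(3 + G))
(-483 + B(f))*(-126) = (-483 + 2*(⅐)*(3 + ⅐))*(-126) = (-483 + 2*(⅐)*(22/7))*(-126) = (-483 + 44/49)*(-126) = -23623/49*(-126) = 425214/7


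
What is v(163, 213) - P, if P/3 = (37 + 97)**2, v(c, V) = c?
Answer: -53705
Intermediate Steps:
P = 53868 (P = 3*(37 + 97)**2 = 3*134**2 = 3*17956 = 53868)
v(163, 213) - P = 163 - 1*53868 = 163 - 53868 = -53705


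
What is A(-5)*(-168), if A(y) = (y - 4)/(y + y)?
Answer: -756/5 ≈ -151.20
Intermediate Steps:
A(y) = (-4 + y)/(2*y) (A(y) = (-4 + y)/((2*y)) = (-4 + y)*(1/(2*y)) = (-4 + y)/(2*y))
A(-5)*(-168) = ((1/2)*(-4 - 5)/(-5))*(-168) = ((1/2)*(-1/5)*(-9))*(-168) = (9/10)*(-168) = -756/5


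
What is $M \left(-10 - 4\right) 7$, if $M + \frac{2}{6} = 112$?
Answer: $- \frac{32830}{3} \approx -10943.0$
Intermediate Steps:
$M = \frac{335}{3}$ ($M = - \frac{1}{3} + 112 = \frac{335}{3} \approx 111.67$)
$M \left(-10 - 4\right) 7 = \frac{335 \left(-10 - 4\right) 7}{3} = \frac{335 \left(\left(-14\right) 7\right)}{3} = \frac{335}{3} \left(-98\right) = - \frac{32830}{3}$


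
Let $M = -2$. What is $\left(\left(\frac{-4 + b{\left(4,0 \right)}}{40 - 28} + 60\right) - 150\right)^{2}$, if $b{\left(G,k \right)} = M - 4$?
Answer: $\frac{297025}{36} \approx 8250.7$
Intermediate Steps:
$b{\left(G,k \right)} = -6$ ($b{\left(G,k \right)} = -2 - 4 = -6$)
$\left(\left(\frac{-4 + b{\left(4,0 \right)}}{40 - 28} + 60\right) - 150\right)^{2} = \left(\left(\frac{-4 - 6}{40 - 28} + 60\right) - 150\right)^{2} = \left(\left(- \frac{10}{12} + 60\right) - 150\right)^{2} = \left(\left(\left(-10\right) \frac{1}{12} + 60\right) - 150\right)^{2} = \left(\left(- \frac{5}{6} + 60\right) - 150\right)^{2} = \left(\frac{355}{6} - 150\right)^{2} = \left(- \frac{545}{6}\right)^{2} = \frac{297025}{36}$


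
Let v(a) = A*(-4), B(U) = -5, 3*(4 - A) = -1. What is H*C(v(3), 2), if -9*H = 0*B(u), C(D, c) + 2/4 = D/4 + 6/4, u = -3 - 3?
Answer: 0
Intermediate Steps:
u = -6
A = 13/3 (A = 4 - ⅓*(-1) = 4 + ⅓ = 13/3 ≈ 4.3333)
v(a) = -52/3 (v(a) = (13/3)*(-4) = -52/3)
C(D, c) = 1 + D/4 (C(D, c) = -½ + (D/4 + 6/4) = -½ + (D*(¼) + 6*(¼)) = -½ + (D/4 + 3/2) = -½ + (3/2 + D/4) = 1 + D/4)
H = 0 (H = -0*(-5) = -⅑*0 = 0)
H*C(v(3), 2) = 0*(1 + (¼)*(-52/3)) = 0*(1 - 13/3) = 0*(-10/3) = 0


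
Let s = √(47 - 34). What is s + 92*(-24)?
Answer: -2208 + √13 ≈ -2204.4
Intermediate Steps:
s = √13 ≈ 3.6056
s + 92*(-24) = √13 + 92*(-24) = √13 - 2208 = -2208 + √13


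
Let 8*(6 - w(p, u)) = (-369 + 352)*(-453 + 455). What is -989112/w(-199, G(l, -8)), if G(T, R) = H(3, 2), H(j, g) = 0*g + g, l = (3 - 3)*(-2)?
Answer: -3956448/41 ≈ -96499.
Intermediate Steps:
l = 0 (l = 0*(-2) = 0)
H(j, g) = g (H(j, g) = 0 + g = g)
G(T, R) = 2
w(p, u) = 41/4 (w(p, u) = 6 - (-369 + 352)*(-453 + 455)/8 = 6 - (-17)*2/8 = 6 - ⅛*(-34) = 6 + 17/4 = 41/4)
-989112/w(-199, G(l, -8)) = -989112/41/4 = -989112*4/41 = -3956448/41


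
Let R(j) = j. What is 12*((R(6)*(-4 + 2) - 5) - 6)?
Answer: -276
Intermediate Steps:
12*((R(6)*(-4 + 2) - 5) - 6) = 12*((6*(-4 + 2) - 5) - 6) = 12*((6*(-2) - 5) - 6) = 12*((-12 - 5) - 6) = 12*(-17 - 6) = 12*(-23) = -276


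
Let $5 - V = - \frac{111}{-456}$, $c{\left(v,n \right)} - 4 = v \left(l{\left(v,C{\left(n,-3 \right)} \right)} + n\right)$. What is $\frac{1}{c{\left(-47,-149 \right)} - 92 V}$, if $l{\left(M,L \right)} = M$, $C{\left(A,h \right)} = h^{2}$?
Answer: $\frac{38}{333579} \approx 0.00011392$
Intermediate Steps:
$c{\left(v,n \right)} = 4 + v \left(n + v\right)$ ($c{\left(v,n \right)} = 4 + v \left(v + n\right) = 4 + v \left(n + v\right)$)
$V = \frac{723}{152}$ ($V = 5 - - \frac{111}{-456} = 5 - \left(-111\right) \left(- \frac{1}{456}\right) = 5 - \frac{37}{152} = \frac{723}{152} \approx 4.7566$)
$\frac{1}{c{\left(-47,-149 \right)} - 92 V} = \frac{1}{\left(4 + \left(-47\right)^{2} - -7003\right) - \frac{16629}{38}} = \frac{1}{\left(4 + 2209 + 7003\right) - \frac{16629}{38}} = \frac{1}{9216 - \frac{16629}{38}} = \frac{1}{\frac{333579}{38}} = \frac{38}{333579}$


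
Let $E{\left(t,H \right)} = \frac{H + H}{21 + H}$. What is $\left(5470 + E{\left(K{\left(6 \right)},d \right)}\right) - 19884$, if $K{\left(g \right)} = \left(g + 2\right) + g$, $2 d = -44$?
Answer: $-14370$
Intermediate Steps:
$d = -22$ ($d = \frac{1}{2} \left(-44\right) = -22$)
$K{\left(g \right)} = 2 + 2 g$ ($K{\left(g \right)} = \left(2 + g\right) + g = 2 + 2 g$)
$E{\left(t,H \right)} = \frac{2 H}{21 + H}$
$\left(5470 + E{\left(K{\left(6 \right)},d \right)}\right) - 19884 = \left(5470 + 2 \left(-22\right) \frac{1}{21 - 22}\right) - 19884 = \left(5470 + 2 \left(-22\right) \frac{1}{-1}\right) - 19884 = \left(5470 + 2 \left(-22\right) \left(-1\right)\right) - 19884 = \left(5470 + 44\right) - 19884 = 5514 - 19884 = -14370$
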